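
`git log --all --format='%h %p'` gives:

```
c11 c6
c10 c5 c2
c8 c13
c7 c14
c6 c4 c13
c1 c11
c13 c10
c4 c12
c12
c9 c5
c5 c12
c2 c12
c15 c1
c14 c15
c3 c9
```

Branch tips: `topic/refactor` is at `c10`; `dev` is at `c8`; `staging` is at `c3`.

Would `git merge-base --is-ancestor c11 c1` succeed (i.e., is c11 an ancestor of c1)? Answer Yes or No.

Ancestors of c1 (commits reachable by following parents): {c1, c10, c11, c12, c13, c2, c4, c5, c6}.
c11 is in that set, so it is an ancestor of c1.

Yes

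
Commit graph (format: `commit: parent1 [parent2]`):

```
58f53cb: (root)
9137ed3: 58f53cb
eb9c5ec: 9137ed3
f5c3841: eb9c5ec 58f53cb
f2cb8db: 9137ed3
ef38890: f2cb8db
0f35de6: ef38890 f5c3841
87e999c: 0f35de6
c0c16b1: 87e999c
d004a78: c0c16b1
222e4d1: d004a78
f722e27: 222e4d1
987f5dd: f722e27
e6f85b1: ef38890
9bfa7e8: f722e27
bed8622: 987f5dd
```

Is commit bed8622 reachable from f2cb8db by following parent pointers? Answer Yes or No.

No

Ancestors of f2cb8db: {58f53cb, 9137ed3, f2cb8db}.
bed8622 is not in that set, so it is not an ancestor of f2cb8db.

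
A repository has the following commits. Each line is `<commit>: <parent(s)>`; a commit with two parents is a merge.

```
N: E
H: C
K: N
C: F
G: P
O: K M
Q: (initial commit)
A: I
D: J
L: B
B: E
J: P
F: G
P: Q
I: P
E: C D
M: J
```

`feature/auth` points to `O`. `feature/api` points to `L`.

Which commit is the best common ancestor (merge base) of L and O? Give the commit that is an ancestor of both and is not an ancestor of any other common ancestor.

Ancestors of L: {B, C, D, E, F, G, J, L, P, Q}.
Ancestors of O: {C, D, E, F, G, J, K, M, N, O, P, Q}.
Common ancestors: {C, D, E, F, G, J, P, Q}.
Among these, E is not an ancestor of any other common ancestor — it is the merge base.

E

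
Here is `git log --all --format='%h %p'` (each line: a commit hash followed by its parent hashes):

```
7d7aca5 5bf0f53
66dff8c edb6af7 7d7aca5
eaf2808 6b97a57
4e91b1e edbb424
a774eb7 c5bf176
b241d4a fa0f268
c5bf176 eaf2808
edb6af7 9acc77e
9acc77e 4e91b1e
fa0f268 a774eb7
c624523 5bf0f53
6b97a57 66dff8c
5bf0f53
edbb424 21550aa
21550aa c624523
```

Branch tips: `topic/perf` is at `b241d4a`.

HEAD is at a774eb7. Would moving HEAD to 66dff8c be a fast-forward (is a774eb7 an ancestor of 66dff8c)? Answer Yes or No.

No

A fast-forward from a774eb7 to 66dff8c is possible iff a774eb7 is an ancestor of 66dff8c.
Ancestors of 66dff8c: {21550aa, 4e91b1e, 5bf0f53, 66dff8c, 7d7aca5, 9acc77e, c624523, edb6af7, edbb424}.
a774eb7 is not among them, so fast-forward is not possible.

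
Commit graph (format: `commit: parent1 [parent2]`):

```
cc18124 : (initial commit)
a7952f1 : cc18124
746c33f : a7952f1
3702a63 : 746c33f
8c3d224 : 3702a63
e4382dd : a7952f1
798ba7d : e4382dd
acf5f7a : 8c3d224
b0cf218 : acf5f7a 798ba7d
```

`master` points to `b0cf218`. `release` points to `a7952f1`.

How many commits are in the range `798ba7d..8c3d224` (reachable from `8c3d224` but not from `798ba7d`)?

3

Reachable from 8c3d224: {3702a63, 746c33f, 8c3d224, a7952f1, cc18124}.
Reachable from 798ba7d: {798ba7d, a7952f1, cc18124, e4382dd}.
In 8c3d224's history but not 798ba7d's: {3702a63, 746c33f, 8c3d224} — 3 commits.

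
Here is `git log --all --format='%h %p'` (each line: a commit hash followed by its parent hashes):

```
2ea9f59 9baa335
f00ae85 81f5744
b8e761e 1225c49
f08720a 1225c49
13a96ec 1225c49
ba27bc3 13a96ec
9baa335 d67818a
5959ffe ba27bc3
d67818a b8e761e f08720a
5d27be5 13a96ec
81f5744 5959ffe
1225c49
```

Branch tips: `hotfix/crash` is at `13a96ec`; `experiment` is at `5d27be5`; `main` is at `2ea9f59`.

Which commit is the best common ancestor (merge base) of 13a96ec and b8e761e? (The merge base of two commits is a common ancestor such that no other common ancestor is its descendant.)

Ancestors of 13a96ec: {1225c49, 13a96ec}.
Ancestors of b8e761e: {1225c49, b8e761e}.
Common ancestors: {1225c49}.
The only common ancestor is 1225c49, so it is the merge base.

1225c49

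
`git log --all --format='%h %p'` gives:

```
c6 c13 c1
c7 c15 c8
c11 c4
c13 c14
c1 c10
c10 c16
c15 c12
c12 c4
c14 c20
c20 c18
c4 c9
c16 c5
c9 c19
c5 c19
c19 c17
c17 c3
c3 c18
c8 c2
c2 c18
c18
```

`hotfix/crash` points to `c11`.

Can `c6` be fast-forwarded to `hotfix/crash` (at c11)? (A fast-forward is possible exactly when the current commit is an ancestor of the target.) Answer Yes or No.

No

A fast-forward from c6 to c11 is possible iff c6 is an ancestor of c11.
Ancestors of c11: {c11, c17, c18, c19, c3, c4, c9}.
c6 is not among them, so fast-forward is not possible.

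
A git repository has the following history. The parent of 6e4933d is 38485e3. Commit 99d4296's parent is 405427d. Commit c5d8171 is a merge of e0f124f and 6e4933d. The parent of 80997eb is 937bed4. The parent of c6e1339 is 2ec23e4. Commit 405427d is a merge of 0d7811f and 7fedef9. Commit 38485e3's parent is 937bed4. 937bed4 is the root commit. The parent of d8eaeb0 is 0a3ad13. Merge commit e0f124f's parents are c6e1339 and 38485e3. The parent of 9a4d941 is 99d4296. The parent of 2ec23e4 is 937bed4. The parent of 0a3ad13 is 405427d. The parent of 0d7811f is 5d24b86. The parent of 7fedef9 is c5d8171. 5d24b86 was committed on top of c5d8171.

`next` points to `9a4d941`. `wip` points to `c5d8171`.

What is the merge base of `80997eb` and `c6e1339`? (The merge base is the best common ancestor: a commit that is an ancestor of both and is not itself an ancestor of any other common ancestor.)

Ancestors of 80997eb: {80997eb, 937bed4}.
Ancestors of c6e1339: {2ec23e4, 937bed4, c6e1339}.
Common ancestors: {937bed4}.
The only common ancestor is 937bed4, so it is the merge base.

937bed4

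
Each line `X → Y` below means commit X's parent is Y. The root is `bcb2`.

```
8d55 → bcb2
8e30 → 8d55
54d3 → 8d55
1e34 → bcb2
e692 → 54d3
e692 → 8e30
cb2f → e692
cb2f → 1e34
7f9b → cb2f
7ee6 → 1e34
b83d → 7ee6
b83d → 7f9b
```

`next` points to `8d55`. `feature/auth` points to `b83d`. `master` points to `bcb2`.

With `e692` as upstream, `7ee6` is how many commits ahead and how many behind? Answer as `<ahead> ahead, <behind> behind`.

2 ahead, 4 behind

Reachable from 7ee6: {1e34, 7ee6, bcb2}.
Reachable from e692: {54d3, 8d55, 8e30, bcb2, e692}.
Only in 7ee6's history (ahead): {1e34, 7ee6} — 2.
Only in e692's history (behind): {54d3, 8d55, 8e30, e692} — 4.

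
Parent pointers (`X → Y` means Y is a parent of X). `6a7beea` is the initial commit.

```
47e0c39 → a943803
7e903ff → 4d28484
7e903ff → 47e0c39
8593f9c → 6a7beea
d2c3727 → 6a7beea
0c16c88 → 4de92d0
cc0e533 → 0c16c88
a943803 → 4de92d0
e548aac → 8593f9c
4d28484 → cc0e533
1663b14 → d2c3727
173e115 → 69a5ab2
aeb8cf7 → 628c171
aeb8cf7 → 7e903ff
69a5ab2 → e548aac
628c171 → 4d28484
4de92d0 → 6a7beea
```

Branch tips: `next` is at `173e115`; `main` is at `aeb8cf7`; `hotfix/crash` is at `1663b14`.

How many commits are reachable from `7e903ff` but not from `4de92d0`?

6

Reachable from 7e903ff: {0c16c88, 47e0c39, 4d28484, 4de92d0, 6a7beea, 7e903ff, a943803, cc0e533}.
Reachable from 4de92d0: {4de92d0, 6a7beea}.
In 7e903ff's history but not 4de92d0's: {0c16c88, 47e0c39, 4d28484, 7e903ff, a943803, cc0e533} — 6 commits.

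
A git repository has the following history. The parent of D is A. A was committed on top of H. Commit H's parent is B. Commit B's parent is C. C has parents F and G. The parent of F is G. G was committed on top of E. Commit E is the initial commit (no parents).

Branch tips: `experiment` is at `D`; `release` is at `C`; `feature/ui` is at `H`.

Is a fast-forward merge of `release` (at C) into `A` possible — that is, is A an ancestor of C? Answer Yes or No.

A fast-forward from A to C is possible iff A is an ancestor of C.
Ancestors of C: {C, E, F, G}.
A is not among them, so fast-forward is not possible.

No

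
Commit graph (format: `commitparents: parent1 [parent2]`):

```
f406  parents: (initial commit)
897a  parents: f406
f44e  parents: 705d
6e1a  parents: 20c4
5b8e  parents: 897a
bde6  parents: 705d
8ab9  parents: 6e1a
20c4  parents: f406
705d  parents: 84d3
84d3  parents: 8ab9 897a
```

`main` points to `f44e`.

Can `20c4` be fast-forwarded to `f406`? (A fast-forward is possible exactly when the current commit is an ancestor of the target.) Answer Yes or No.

No

A fast-forward from 20c4 to f406 is possible iff 20c4 is an ancestor of f406.
Ancestors of f406: {f406}.
20c4 is not among them, so fast-forward is not possible.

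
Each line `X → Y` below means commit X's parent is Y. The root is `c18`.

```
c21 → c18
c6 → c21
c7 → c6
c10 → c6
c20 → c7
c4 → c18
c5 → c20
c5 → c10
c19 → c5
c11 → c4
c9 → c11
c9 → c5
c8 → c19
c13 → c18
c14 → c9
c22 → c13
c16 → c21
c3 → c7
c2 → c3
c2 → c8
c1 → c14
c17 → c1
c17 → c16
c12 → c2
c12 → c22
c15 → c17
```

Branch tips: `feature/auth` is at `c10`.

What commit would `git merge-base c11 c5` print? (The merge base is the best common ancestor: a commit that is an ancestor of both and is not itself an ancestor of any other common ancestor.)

Ancestors of c11: {c11, c18, c4}.
Ancestors of c5: {c10, c18, c20, c21, c5, c6, c7}.
Common ancestors: {c18}.
The only common ancestor is c18, so it is the merge base.

c18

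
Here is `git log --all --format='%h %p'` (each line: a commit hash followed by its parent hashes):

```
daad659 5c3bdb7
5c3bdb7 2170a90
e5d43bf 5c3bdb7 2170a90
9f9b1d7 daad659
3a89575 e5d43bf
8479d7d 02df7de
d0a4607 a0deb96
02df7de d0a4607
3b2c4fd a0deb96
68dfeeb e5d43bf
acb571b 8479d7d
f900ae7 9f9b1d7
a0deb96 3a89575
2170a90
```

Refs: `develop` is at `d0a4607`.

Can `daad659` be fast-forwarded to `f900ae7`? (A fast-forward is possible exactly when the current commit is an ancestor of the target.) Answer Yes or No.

Yes

A fast-forward from daad659 to f900ae7 is possible iff daad659 is an ancestor of f900ae7.
Ancestors of f900ae7: {2170a90, 5c3bdb7, 9f9b1d7, daad659, f900ae7}.
daad659 is among them, so fast-forward is possible.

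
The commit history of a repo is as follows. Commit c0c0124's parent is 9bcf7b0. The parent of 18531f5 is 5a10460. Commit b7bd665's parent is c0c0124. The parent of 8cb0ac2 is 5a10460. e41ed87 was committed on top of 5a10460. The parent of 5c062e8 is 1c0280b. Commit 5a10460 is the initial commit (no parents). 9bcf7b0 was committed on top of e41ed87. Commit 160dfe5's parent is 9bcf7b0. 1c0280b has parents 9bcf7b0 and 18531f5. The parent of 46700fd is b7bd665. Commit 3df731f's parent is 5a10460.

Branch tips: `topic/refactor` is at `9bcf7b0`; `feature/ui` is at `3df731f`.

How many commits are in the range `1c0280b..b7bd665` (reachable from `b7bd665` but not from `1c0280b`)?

Reachable from b7bd665: {5a10460, 9bcf7b0, b7bd665, c0c0124, e41ed87}.
Reachable from 1c0280b: {18531f5, 1c0280b, 5a10460, 9bcf7b0, e41ed87}.
In b7bd665's history but not 1c0280b's: {b7bd665, c0c0124} — 2 commits.

2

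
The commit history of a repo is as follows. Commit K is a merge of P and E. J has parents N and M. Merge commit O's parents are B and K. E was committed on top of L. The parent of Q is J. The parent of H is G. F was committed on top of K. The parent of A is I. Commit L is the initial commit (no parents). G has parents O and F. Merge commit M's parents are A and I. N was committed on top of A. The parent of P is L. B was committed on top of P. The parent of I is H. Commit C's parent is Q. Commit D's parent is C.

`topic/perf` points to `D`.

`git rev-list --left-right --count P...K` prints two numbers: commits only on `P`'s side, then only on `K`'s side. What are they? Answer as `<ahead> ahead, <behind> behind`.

Reachable from P: {L, P}.
Reachable from K: {E, K, L, P}.
Only in P's history (ahead): {} — 0.
Only in K's history (behind): {E, K} — 2.

0 ahead, 2 behind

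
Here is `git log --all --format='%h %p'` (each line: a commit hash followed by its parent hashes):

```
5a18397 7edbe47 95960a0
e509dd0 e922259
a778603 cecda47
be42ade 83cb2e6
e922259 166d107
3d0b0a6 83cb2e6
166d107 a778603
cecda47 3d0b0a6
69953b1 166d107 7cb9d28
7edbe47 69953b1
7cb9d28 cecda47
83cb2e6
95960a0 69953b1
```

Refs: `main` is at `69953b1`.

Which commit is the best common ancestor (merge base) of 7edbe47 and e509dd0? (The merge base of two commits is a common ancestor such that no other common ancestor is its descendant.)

Ancestors of 7edbe47: {166d107, 3d0b0a6, 69953b1, 7cb9d28, 7edbe47, 83cb2e6, a778603, cecda47}.
Ancestors of e509dd0: {166d107, 3d0b0a6, 83cb2e6, a778603, cecda47, e509dd0, e922259}.
Common ancestors: {166d107, 3d0b0a6, 83cb2e6, a778603, cecda47}.
Among these, 166d107 is not an ancestor of any other common ancestor — it is the merge base.

166d107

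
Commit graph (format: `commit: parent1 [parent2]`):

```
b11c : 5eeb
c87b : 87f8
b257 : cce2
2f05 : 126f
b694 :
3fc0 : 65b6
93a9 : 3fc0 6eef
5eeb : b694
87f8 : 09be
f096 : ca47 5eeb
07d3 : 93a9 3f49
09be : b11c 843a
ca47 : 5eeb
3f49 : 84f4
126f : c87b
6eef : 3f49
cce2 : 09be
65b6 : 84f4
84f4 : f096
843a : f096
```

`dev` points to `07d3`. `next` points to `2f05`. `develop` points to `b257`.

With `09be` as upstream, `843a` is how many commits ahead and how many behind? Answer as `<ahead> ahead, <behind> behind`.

Reachable from 843a: {5eeb, 843a, b694, ca47, f096}.
Reachable from 09be: {09be, 5eeb, 843a, b11c, b694, ca47, f096}.
Only in 843a's history (ahead): {} — 0.
Only in 09be's history (behind): {09be, b11c} — 2.

0 ahead, 2 behind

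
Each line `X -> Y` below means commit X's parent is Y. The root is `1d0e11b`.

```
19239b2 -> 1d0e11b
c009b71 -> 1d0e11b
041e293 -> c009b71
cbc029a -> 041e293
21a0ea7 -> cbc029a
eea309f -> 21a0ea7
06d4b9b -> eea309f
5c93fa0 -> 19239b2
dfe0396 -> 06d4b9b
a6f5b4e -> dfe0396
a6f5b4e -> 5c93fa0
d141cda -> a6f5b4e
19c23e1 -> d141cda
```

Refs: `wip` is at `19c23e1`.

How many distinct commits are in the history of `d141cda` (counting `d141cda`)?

Walking parent pointers from d141cda: reachable set = {041e293, 06d4b9b, 19239b2, 1d0e11b, 21a0ea7, 5c93fa0, a6f5b4e, c009b71, cbc029a, d141cda, dfe0396, eea309f}.
That is 12 commits.

12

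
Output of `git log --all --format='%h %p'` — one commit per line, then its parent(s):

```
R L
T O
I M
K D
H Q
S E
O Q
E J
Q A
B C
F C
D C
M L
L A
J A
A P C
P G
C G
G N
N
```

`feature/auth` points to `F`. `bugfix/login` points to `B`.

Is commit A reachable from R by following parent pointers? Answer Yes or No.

Ancestors of R (commits reachable by following parents): {A, C, G, L, N, P, R}.
A is in that set, so it is an ancestor of R.

Yes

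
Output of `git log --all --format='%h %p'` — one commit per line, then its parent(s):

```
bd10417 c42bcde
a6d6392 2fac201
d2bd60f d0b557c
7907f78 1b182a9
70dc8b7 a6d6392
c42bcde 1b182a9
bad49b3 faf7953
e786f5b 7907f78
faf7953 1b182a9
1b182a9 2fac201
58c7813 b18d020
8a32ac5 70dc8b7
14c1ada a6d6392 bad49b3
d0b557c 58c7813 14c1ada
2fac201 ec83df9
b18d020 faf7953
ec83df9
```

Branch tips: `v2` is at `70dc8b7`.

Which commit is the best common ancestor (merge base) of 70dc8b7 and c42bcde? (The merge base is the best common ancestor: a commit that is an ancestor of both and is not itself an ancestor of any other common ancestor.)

2fac201

Ancestors of 70dc8b7: {2fac201, 70dc8b7, a6d6392, ec83df9}.
Ancestors of c42bcde: {1b182a9, 2fac201, c42bcde, ec83df9}.
Common ancestors: {2fac201, ec83df9}.
Among these, 2fac201 is not an ancestor of any other common ancestor — it is the merge base.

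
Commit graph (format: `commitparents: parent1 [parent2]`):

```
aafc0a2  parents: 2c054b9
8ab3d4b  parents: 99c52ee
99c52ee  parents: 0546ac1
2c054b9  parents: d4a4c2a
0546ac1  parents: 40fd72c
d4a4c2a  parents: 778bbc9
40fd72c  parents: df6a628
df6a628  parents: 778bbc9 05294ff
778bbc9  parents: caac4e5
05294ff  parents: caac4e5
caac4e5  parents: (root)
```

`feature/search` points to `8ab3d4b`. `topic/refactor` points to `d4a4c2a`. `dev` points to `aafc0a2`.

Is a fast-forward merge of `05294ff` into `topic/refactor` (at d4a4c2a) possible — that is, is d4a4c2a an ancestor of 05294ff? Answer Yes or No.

A fast-forward from d4a4c2a to 05294ff is possible iff d4a4c2a is an ancestor of 05294ff.
Ancestors of 05294ff: {05294ff, caac4e5}.
d4a4c2a is not among them, so fast-forward is not possible.

No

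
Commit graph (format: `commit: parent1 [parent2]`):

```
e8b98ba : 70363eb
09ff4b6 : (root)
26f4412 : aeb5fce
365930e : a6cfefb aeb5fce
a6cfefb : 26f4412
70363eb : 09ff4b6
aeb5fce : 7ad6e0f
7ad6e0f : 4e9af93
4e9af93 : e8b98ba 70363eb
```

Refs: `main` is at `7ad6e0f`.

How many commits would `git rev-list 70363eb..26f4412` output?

5

Reachable from 26f4412: {09ff4b6, 26f4412, 4e9af93, 70363eb, 7ad6e0f, aeb5fce, e8b98ba}.
Reachable from 70363eb: {09ff4b6, 70363eb}.
In 26f4412's history but not 70363eb's: {26f4412, 4e9af93, 7ad6e0f, aeb5fce, e8b98ba} — 5 commits.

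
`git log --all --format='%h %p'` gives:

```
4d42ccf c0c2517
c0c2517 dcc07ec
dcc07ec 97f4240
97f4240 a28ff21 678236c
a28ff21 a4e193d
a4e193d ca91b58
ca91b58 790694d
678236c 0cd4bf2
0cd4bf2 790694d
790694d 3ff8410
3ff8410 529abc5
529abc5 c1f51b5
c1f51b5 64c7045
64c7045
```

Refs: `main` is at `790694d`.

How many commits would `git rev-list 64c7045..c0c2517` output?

12

Reachable from c0c2517: {0cd4bf2, 3ff8410, 529abc5, 64c7045, 678236c, 790694d, 97f4240, a28ff21, a4e193d, c0c2517, c1f51b5, ca91b58, dcc07ec}.
Reachable from 64c7045: {64c7045}.
In c0c2517's history but not 64c7045's: {0cd4bf2, 3ff8410, 529abc5, 678236c, 790694d, 97f4240, a28ff21, a4e193d, c0c2517, c1f51b5, ca91b58, dcc07ec} — 12 commits.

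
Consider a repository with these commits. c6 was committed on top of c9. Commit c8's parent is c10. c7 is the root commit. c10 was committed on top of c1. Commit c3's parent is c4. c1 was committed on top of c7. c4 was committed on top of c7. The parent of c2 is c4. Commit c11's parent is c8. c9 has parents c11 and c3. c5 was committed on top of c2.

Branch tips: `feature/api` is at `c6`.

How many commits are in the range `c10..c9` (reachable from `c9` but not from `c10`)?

Reachable from c9: {c1, c10, c11, c3, c4, c7, c8, c9}.
Reachable from c10: {c1, c10, c7}.
In c9's history but not c10's: {c11, c3, c4, c8, c9} — 5 commits.

5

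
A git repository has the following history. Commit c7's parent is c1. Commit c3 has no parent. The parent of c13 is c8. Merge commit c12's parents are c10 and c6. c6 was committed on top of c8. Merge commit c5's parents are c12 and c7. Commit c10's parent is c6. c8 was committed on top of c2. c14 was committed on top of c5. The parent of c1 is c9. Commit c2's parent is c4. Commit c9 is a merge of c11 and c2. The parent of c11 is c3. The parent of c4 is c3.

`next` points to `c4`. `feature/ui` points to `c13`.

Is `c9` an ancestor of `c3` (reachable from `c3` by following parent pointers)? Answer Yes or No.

Ancestors of c3: {c3}.
c9 is not in that set, so it is not an ancestor of c3.

No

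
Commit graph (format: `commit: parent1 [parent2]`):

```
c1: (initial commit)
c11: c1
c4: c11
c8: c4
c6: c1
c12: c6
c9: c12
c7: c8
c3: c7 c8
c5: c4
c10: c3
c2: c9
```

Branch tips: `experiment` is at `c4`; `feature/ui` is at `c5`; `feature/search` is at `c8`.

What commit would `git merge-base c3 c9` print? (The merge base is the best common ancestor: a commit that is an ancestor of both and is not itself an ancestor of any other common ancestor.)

Ancestors of c3: {c1, c11, c3, c4, c7, c8}.
Ancestors of c9: {c1, c12, c6, c9}.
Common ancestors: {c1}.
The only common ancestor is c1, so it is the merge base.

c1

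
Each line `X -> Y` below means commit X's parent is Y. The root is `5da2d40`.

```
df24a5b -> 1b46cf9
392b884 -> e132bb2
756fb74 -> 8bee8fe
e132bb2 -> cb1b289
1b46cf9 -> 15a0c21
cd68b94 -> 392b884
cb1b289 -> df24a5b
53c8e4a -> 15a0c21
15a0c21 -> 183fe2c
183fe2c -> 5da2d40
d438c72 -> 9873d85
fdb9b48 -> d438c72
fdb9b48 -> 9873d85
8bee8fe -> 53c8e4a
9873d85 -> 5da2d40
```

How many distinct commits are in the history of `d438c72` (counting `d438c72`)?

Walking parent pointers from d438c72: reachable set = {5da2d40, 9873d85, d438c72}.
That is 3 commits.

3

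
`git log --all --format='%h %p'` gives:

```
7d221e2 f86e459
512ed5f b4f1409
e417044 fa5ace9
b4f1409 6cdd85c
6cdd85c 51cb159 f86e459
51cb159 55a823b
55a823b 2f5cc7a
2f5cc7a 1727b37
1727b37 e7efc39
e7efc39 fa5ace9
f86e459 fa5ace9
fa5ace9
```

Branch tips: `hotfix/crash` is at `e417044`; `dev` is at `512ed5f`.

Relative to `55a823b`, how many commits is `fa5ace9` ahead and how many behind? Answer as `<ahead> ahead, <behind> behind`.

Reachable from fa5ace9: {fa5ace9}.
Reachable from 55a823b: {1727b37, 2f5cc7a, 55a823b, e7efc39, fa5ace9}.
Only in fa5ace9's history (ahead): {} — 0.
Only in 55a823b's history (behind): {1727b37, 2f5cc7a, 55a823b, e7efc39} — 4.

0 ahead, 4 behind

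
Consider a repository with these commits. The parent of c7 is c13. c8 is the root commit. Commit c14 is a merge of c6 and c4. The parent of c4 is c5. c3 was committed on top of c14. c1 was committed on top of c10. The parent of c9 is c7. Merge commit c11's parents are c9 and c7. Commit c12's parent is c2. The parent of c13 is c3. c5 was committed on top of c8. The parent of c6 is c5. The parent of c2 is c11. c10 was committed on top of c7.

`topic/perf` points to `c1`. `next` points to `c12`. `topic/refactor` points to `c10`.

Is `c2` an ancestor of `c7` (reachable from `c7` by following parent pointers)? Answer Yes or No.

Ancestors of c7: {c13, c14, c3, c4, c5, c6, c7, c8}.
c2 is not in that set, so it is not an ancestor of c7.

No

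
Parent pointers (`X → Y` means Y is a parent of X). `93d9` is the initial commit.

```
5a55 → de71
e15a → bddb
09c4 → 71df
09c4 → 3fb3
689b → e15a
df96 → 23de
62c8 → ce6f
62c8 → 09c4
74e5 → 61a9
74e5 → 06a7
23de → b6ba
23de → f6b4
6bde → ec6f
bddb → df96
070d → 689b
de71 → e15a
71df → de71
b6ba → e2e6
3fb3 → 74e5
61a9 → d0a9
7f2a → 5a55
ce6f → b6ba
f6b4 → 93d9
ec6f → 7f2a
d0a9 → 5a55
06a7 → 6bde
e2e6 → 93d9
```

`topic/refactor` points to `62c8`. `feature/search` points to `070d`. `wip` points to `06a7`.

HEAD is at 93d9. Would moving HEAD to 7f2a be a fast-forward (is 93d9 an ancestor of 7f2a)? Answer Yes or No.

Yes

A fast-forward from 93d9 to 7f2a is possible iff 93d9 is an ancestor of 7f2a.
Ancestors of 7f2a: {23de, 5a55, 7f2a, 93d9, b6ba, bddb, de71, df96, e15a, e2e6, f6b4}.
93d9 is among them, so fast-forward is possible.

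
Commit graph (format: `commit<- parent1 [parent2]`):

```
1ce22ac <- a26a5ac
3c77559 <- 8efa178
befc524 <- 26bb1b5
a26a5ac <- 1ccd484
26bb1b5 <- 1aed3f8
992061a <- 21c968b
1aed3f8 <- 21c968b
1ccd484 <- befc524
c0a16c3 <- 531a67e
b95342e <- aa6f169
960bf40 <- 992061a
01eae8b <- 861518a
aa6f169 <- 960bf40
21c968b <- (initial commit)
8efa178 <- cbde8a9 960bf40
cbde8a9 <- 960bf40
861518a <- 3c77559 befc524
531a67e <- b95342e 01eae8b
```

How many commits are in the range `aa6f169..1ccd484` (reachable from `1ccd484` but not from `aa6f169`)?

Reachable from 1ccd484: {1aed3f8, 1ccd484, 21c968b, 26bb1b5, befc524}.
Reachable from aa6f169: {21c968b, 960bf40, 992061a, aa6f169}.
In 1ccd484's history but not aa6f169's: {1aed3f8, 1ccd484, 26bb1b5, befc524} — 4 commits.

4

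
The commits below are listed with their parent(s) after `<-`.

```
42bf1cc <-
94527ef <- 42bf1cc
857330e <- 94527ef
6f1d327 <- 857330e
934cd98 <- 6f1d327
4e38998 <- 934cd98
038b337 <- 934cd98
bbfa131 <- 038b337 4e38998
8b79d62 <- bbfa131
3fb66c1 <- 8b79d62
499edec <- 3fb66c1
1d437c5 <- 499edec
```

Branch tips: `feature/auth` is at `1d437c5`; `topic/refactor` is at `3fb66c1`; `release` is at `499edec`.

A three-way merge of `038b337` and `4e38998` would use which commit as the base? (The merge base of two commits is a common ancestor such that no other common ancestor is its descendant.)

934cd98

Ancestors of 038b337: {038b337, 42bf1cc, 6f1d327, 857330e, 934cd98, 94527ef}.
Ancestors of 4e38998: {42bf1cc, 4e38998, 6f1d327, 857330e, 934cd98, 94527ef}.
Common ancestors: {42bf1cc, 6f1d327, 857330e, 934cd98, 94527ef}.
Among these, 934cd98 is not an ancestor of any other common ancestor — it is the merge base.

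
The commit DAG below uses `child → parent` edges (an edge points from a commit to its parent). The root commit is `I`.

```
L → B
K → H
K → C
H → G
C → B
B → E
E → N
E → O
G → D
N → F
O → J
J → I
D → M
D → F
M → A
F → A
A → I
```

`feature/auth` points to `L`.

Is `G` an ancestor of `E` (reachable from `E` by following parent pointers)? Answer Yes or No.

Ancestors of E: {A, E, F, I, J, N, O}.
G is not in that set, so it is not an ancestor of E.

No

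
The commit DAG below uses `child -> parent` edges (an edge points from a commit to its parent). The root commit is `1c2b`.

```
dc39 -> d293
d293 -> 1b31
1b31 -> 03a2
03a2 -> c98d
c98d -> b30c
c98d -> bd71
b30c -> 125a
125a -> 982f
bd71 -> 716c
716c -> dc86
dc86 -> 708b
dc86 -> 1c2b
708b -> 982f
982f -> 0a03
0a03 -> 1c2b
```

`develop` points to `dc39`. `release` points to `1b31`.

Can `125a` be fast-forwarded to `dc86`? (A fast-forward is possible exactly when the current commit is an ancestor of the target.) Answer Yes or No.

No

A fast-forward from 125a to dc86 is possible iff 125a is an ancestor of dc86.
Ancestors of dc86: {0a03, 1c2b, 708b, 982f, dc86}.
125a is not among them, so fast-forward is not possible.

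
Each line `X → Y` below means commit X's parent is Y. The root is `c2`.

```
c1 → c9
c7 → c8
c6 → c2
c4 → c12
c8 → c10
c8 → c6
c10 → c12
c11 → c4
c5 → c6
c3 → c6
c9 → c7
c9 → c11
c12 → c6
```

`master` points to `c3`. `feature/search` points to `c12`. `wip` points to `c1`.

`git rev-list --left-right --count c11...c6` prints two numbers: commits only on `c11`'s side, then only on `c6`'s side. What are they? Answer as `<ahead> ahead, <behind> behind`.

3 ahead, 0 behind

Reachable from c11: {c11, c12, c2, c4, c6}.
Reachable from c6: {c2, c6}.
Only in c11's history (ahead): {c11, c12, c4} — 3.
Only in c6's history (behind): {} — 0.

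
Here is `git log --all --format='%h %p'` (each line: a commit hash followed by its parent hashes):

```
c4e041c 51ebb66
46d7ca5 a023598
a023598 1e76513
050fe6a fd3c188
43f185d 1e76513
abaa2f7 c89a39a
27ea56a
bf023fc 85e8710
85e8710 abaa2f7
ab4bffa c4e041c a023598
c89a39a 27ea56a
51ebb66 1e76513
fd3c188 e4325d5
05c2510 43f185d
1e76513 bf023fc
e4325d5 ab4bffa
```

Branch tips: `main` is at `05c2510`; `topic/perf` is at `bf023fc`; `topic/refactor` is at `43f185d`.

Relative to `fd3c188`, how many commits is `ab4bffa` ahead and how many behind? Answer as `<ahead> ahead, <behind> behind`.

Reachable from ab4bffa: {1e76513, 27ea56a, 51ebb66, 85e8710, a023598, ab4bffa, abaa2f7, bf023fc, c4e041c, c89a39a}.
Reachable from fd3c188: {1e76513, 27ea56a, 51ebb66, 85e8710, a023598, ab4bffa, abaa2f7, bf023fc, c4e041c, c89a39a, e4325d5, fd3c188}.
Only in ab4bffa's history (ahead): {} — 0.
Only in fd3c188's history (behind): {e4325d5, fd3c188} — 2.

0 ahead, 2 behind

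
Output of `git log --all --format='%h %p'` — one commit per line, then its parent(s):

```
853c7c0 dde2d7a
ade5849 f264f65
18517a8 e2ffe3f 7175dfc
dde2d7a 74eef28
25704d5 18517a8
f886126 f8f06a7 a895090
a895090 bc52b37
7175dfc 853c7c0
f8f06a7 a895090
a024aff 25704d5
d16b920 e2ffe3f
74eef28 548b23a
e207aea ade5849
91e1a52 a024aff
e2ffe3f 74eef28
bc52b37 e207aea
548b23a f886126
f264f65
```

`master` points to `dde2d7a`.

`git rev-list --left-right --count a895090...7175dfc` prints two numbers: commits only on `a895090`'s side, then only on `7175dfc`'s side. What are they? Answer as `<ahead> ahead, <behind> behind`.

Reachable from a895090: {a895090, ade5849, bc52b37, e207aea, f264f65}.
Reachable from 7175dfc: {548b23a, 7175dfc, 74eef28, 853c7c0, a895090, ade5849, bc52b37, dde2d7a, e207aea, f264f65, f886126, f8f06a7}.
Only in a895090's history (ahead): {} — 0.
Only in 7175dfc's history (behind): {548b23a, 7175dfc, 74eef28, 853c7c0, dde2d7a, f886126, f8f06a7} — 7.

0 ahead, 7 behind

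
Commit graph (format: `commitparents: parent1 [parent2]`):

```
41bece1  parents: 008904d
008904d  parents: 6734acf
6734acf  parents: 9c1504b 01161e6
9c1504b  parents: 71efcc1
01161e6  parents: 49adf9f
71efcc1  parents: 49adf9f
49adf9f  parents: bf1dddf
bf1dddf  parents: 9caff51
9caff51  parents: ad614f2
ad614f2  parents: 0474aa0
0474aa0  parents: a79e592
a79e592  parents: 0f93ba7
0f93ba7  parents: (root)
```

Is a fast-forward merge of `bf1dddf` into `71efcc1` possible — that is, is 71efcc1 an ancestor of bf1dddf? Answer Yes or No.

No

A fast-forward from 71efcc1 to bf1dddf is possible iff 71efcc1 is an ancestor of bf1dddf.
Ancestors of bf1dddf: {0474aa0, 0f93ba7, 9caff51, a79e592, ad614f2, bf1dddf}.
71efcc1 is not among them, so fast-forward is not possible.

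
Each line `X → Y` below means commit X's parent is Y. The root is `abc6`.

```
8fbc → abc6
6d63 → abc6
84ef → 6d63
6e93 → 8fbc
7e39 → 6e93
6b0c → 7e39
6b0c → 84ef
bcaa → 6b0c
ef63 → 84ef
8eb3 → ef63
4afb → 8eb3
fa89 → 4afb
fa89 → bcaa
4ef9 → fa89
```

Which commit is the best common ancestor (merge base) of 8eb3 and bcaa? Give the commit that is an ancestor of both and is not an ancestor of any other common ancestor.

Ancestors of 8eb3: {6d63, 84ef, 8eb3, abc6, ef63}.
Ancestors of bcaa: {6b0c, 6d63, 6e93, 7e39, 84ef, 8fbc, abc6, bcaa}.
Common ancestors: {6d63, 84ef, abc6}.
Among these, 84ef is not an ancestor of any other common ancestor — it is the merge base.

84ef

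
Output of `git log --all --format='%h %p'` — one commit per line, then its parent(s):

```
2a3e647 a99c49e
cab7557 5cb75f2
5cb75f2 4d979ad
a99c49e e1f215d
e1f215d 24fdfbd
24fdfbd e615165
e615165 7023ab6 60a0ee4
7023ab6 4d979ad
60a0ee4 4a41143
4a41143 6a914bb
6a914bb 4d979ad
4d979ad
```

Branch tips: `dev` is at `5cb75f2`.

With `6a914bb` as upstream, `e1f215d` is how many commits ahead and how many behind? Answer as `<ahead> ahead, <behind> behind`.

Reachable from e1f215d: {24fdfbd, 4a41143, 4d979ad, 60a0ee4, 6a914bb, 7023ab6, e1f215d, e615165}.
Reachable from 6a914bb: {4d979ad, 6a914bb}.
Only in e1f215d's history (ahead): {24fdfbd, 4a41143, 60a0ee4, 7023ab6, e1f215d, e615165} — 6.
Only in 6a914bb's history (behind): {} — 0.

6 ahead, 0 behind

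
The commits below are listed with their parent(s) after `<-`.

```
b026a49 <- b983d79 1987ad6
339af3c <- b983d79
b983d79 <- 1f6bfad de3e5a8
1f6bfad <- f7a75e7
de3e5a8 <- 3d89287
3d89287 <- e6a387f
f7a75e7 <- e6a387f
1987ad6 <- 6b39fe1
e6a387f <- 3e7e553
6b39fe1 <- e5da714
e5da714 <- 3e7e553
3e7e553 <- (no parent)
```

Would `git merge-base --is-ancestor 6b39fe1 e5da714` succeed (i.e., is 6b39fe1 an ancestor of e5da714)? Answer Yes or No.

Ancestors of e5da714: {3e7e553, e5da714}.
6b39fe1 is not in that set, so it is not an ancestor of e5da714.

No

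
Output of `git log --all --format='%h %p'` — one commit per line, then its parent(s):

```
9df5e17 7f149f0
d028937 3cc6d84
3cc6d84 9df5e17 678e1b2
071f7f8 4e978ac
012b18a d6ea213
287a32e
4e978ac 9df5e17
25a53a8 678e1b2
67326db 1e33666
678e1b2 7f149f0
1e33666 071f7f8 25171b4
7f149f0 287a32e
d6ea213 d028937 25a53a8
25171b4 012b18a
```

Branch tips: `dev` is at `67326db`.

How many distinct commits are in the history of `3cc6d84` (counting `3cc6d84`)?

Walking parent pointers from 3cc6d84: reachable set = {287a32e, 3cc6d84, 678e1b2, 7f149f0, 9df5e17}.
That is 5 commits.

5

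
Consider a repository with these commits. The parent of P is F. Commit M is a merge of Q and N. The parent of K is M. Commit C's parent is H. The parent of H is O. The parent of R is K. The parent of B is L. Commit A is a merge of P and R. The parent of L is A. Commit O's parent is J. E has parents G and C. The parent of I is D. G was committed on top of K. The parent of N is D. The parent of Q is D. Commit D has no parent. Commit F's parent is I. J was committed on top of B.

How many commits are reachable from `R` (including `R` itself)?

Walking parent pointers from R: reachable set = {D, K, M, N, Q, R}.
That is 6 commits.

6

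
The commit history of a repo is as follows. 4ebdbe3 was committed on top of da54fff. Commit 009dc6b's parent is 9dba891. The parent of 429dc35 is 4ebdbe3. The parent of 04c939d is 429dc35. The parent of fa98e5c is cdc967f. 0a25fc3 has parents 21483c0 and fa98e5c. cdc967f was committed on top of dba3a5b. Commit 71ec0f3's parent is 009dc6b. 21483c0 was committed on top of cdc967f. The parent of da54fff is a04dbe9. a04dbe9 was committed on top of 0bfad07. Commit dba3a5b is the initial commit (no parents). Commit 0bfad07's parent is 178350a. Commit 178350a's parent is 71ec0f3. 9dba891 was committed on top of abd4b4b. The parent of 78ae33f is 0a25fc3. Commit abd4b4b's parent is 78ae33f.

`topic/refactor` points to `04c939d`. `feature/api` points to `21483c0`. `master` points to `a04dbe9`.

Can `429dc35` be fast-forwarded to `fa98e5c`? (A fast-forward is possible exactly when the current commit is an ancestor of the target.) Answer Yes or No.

No

A fast-forward from 429dc35 to fa98e5c is possible iff 429dc35 is an ancestor of fa98e5c.
Ancestors of fa98e5c: {cdc967f, dba3a5b, fa98e5c}.
429dc35 is not among them, so fast-forward is not possible.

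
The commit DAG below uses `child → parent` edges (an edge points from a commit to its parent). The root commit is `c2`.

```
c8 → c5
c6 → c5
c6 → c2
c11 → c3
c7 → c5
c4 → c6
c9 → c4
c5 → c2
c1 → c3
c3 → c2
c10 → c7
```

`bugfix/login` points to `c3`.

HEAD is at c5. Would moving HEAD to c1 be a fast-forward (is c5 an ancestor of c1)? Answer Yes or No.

No

A fast-forward from c5 to c1 is possible iff c5 is an ancestor of c1.
Ancestors of c1: {c1, c2, c3}.
c5 is not among them, so fast-forward is not possible.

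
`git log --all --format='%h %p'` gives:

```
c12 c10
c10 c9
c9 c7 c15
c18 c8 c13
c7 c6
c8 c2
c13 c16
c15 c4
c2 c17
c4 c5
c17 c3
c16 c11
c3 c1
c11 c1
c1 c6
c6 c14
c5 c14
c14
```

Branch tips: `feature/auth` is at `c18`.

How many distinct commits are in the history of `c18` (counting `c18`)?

11

Walking parent pointers from c18: reachable set = {c1, c11, c13, c14, c16, c17, c18, c2, c3, c6, c8}.
That is 11 commits.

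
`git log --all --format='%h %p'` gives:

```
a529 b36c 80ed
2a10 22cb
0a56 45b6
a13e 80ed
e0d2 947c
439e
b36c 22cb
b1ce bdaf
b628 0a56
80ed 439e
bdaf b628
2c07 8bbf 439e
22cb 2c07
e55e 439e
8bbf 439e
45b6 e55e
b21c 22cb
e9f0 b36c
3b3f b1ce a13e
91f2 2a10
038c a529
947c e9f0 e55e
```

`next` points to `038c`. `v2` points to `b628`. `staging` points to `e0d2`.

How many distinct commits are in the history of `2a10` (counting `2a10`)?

Walking parent pointers from 2a10: reachable set = {22cb, 2a10, 2c07, 439e, 8bbf}.
That is 5 commits.

5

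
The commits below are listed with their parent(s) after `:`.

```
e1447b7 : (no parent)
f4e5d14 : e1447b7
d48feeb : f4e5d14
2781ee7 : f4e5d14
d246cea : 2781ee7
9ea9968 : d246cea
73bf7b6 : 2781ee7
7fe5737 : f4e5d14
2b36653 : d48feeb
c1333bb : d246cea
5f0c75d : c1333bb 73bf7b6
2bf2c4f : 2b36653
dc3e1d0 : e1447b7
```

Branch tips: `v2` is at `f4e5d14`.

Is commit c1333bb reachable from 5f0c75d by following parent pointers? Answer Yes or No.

Ancestors of 5f0c75d (commits reachable by following parents): {2781ee7, 5f0c75d, 73bf7b6, c1333bb, d246cea, e1447b7, f4e5d14}.
c1333bb is in that set, so it is an ancestor of 5f0c75d.

Yes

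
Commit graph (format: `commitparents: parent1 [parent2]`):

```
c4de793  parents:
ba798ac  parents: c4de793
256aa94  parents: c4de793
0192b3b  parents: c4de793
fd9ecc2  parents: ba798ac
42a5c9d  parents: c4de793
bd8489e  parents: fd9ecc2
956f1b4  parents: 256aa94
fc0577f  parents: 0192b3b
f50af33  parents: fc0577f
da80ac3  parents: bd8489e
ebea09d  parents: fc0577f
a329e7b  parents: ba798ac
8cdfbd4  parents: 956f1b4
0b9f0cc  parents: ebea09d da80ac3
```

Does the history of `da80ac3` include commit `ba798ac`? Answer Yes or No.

Yes

Ancestors of da80ac3 (commits reachable by following parents): {ba798ac, bd8489e, c4de793, da80ac3, fd9ecc2}.
ba798ac is in that set, so it is an ancestor of da80ac3.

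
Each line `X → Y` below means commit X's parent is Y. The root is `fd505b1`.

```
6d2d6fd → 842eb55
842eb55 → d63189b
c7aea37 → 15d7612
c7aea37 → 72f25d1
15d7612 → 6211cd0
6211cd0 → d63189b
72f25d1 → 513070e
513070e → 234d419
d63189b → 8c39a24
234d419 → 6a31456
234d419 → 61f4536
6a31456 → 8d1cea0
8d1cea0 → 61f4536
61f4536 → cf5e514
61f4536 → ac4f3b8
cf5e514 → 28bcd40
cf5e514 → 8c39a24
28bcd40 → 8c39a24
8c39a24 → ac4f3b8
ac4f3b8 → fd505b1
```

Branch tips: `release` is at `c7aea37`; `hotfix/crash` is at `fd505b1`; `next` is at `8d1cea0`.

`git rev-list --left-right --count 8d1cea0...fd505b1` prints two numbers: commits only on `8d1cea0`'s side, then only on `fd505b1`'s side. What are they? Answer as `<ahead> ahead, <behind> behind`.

6 ahead, 0 behind

Reachable from 8d1cea0: {28bcd40, 61f4536, 8c39a24, 8d1cea0, ac4f3b8, cf5e514, fd505b1}.
Reachable from fd505b1: {fd505b1}.
Only in 8d1cea0's history (ahead): {28bcd40, 61f4536, 8c39a24, 8d1cea0, ac4f3b8, cf5e514} — 6.
Only in fd505b1's history (behind): {} — 0.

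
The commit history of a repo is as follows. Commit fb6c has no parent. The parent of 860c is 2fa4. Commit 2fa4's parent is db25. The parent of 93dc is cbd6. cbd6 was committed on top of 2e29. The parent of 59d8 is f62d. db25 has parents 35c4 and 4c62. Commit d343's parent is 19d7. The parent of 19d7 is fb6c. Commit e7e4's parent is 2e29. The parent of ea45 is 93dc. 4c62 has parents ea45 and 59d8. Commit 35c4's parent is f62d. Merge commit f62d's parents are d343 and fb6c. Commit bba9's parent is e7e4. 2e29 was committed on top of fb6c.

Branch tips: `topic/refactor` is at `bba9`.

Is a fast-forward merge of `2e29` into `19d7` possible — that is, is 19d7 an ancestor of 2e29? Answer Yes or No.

No

A fast-forward from 19d7 to 2e29 is possible iff 19d7 is an ancestor of 2e29.
Ancestors of 2e29: {2e29, fb6c}.
19d7 is not among them, so fast-forward is not possible.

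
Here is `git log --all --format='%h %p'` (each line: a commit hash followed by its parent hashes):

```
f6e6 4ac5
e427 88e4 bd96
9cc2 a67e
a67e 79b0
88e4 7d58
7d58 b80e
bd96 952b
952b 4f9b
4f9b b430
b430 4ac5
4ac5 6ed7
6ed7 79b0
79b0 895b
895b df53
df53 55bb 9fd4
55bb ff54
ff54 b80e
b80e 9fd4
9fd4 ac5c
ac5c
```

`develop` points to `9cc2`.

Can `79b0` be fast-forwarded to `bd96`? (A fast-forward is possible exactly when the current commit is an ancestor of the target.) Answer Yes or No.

A fast-forward from 79b0 to bd96 is possible iff 79b0 is an ancestor of bd96.
Ancestors of bd96: {4ac5, 4f9b, 55bb, 6ed7, 79b0, 895b, 952b, 9fd4, ac5c, b430, b80e, bd96, df53, ff54}.
79b0 is among them, so fast-forward is possible.

Yes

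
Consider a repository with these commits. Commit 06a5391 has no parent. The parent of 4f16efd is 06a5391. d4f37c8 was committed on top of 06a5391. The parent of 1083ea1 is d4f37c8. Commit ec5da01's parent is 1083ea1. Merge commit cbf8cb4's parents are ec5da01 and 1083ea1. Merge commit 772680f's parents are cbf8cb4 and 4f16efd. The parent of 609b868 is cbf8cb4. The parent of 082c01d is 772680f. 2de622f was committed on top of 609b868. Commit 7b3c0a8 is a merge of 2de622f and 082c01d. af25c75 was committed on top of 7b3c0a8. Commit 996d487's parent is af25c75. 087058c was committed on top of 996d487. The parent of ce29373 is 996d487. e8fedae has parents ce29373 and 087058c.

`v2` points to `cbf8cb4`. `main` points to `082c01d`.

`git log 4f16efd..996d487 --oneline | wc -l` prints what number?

Reachable from 996d487: {06a5391, 082c01d, 1083ea1, 2de622f, 4f16efd, 609b868, 772680f, 7b3c0a8, 996d487, af25c75, cbf8cb4, d4f37c8, ec5da01}.
Reachable from 4f16efd: {06a5391, 4f16efd}.
In 996d487's history but not 4f16efd's: {082c01d, 1083ea1, 2de622f, 609b868, 772680f, 7b3c0a8, 996d487, af25c75, cbf8cb4, d4f37c8, ec5da01} — 11 commits.

11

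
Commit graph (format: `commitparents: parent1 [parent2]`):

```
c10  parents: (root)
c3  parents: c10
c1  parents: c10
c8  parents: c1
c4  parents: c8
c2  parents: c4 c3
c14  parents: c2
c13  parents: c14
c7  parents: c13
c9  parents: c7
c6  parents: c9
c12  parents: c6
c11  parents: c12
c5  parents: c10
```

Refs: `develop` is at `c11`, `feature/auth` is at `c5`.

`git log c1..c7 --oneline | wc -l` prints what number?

Reachable from c7: {c1, c10, c13, c14, c2, c3, c4, c7, c8}.
Reachable from c1: {c1, c10}.
In c7's history but not c1's: {c13, c14, c2, c3, c4, c7, c8} — 7 commits.

7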